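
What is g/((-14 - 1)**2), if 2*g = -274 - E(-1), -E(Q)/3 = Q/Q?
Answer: -271/450 ≈ -0.60222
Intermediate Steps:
E(Q) = -3 (E(Q) = -3*Q/Q = -3*1 = -3)
g = -271/2 (g = (-274 - 1*(-3))/2 = (-274 + 3)/2 = (1/2)*(-271) = -271/2 ≈ -135.50)
g/((-14 - 1)**2) = -271/(2*(-14 - 1)**2) = -271/(2*((-15)**2)) = -271/2/225 = -271/2*1/225 = -271/450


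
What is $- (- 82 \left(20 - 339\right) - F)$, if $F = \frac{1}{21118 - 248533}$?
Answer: $- \frac{5948721571}{227415} \approx -26158.0$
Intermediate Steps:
$F = - \frac{1}{227415}$ ($F = \frac{1}{21118 - 248533} = \frac{1}{-227415} = - \frac{1}{227415} \approx -4.3972 \cdot 10^{-6}$)
$- (- 82 \left(20 - 339\right) - F) = - (- 82 \left(20 - 339\right) - - \frac{1}{227415}) = - (\left(-82\right) \left(-319\right) + \frac{1}{227415}) = - (26158 + \frac{1}{227415}) = \left(-1\right) \frac{5948721571}{227415} = - \frac{5948721571}{227415}$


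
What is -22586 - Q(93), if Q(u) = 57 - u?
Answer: -22550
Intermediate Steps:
-22586 - Q(93) = -22586 - (57 - 1*93) = -22586 - (57 - 93) = -22586 - 1*(-36) = -22586 + 36 = -22550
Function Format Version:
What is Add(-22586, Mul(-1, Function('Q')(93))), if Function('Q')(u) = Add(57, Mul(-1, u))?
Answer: -22550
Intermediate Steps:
Add(-22586, Mul(-1, Function('Q')(93))) = Add(-22586, Mul(-1, Add(57, Mul(-1, 93)))) = Add(-22586, Mul(-1, Add(57, -93))) = Add(-22586, Mul(-1, -36)) = Add(-22586, 36) = -22550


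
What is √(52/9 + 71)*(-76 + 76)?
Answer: 0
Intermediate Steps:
√(52/9 + 71)*(-76 + 76) = √(52*(⅑) + 71)*0 = √(52/9 + 71)*0 = √(691/9)*0 = (√691/3)*0 = 0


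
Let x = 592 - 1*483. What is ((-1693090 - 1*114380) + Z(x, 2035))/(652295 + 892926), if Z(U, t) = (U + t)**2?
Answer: 2789266/1545221 ≈ 1.8051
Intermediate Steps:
x = 109 (x = 592 - 483 = 109)
((-1693090 - 1*114380) + Z(x, 2035))/(652295 + 892926) = ((-1693090 - 1*114380) + (109 + 2035)**2)/(652295 + 892926) = ((-1693090 - 114380) + 2144**2)/1545221 = (-1807470 + 4596736)*(1/1545221) = 2789266*(1/1545221) = 2789266/1545221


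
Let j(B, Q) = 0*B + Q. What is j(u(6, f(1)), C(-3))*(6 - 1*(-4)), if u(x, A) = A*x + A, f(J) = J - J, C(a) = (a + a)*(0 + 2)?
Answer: -120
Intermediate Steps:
C(a) = 4*a (C(a) = (2*a)*2 = 4*a)
f(J) = 0
u(x, A) = A + A*x
j(B, Q) = Q (j(B, Q) = 0 + Q = Q)
j(u(6, f(1)), C(-3))*(6 - 1*(-4)) = (4*(-3))*(6 - 1*(-4)) = -12*(6 + 4) = -12*10 = -120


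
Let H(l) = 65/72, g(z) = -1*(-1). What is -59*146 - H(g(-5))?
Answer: -620273/72 ≈ -8614.9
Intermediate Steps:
g(z) = 1
H(l) = 65/72 (H(l) = 65*(1/72) = 65/72)
-59*146 - H(g(-5)) = -59*146 - 1*65/72 = -8614 - 65/72 = -620273/72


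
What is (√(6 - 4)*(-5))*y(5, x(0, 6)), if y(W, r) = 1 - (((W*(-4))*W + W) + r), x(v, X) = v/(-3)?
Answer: -480*√2 ≈ -678.82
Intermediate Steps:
x(v, X) = -v/3 (x(v, X) = v*(-⅓) = -v/3)
y(W, r) = 1 - W - r + 4*W² (y(W, r) = 1 - (((-4*W)*W + W) + r) = 1 - ((-4*W² + W) + r) = 1 - ((W - 4*W²) + r) = 1 - (W + r - 4*W²) = 1 + (-W - r + 4*W²) = 1 - W - r + 4*W²)
(√(6 - 4)*(-5))*y(5, x(0, 6)) = (√(6 - 4)*(-5))*(1 - 1*5 - (-1)*0/3 + 4*5²) = (√2*(-5))*(1 - 5 - 1*0 + 4*25) = (-5*√2)*(1 - 5 + 0 + 100) = -5*√2*96 = -480*√2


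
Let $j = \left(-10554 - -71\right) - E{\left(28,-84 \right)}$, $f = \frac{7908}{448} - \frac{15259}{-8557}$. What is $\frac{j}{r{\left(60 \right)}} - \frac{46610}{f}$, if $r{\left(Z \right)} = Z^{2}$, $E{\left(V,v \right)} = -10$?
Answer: $- \frac{53669357941727}{22351436400} \approx -2401.2$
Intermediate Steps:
$f = \frac{18626197}{958384}$ ($f = 7908 \cdot \frac{1}{448} - - \frac{15259}{8557} = \frac{1977}{112} + \frac{15259}{8557} = \frac{18626197}{958384} \approx 19.435$)
$j = -10473$ ($j = \left(-10554 - -71\right) - -10 = \left(-10554 + 71\right) + 10 = -10483 + 10 = -10473$)
$\frac{j}{r{\left(60 \right)}} - \frac{46610}{f} = - \frac{10473}{60^{2}} - \frac{46610}{\frac{18626197}{958384}} = - \frac{10473}{3600} - \frac{44670278240}{18626197} = \left(-10473\right) \frac{1}{3600} - \frac{44670278240}{18626197} = - \frac{3491}{1200} - \frac{44670278240}{18626197} = - \frac{53669357941727}{22351436400}$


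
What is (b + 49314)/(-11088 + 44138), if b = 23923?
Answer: 73237/33050 ≈ 2.2159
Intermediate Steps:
(b + 49314)/(-11088 + 44138) = (23923 + 49314)/(-11088 + 44138) = 73237/33050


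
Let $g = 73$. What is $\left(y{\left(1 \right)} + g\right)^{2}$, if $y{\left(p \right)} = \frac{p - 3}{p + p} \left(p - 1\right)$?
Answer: $5329$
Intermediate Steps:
$y{\left(p \right)} = \frac{\left(-1 + p\right) \left(-3 + p\right)}{2 p}$ ($y{\left(p \right)} = \frac{-3 + p}{2 p} \left(-1 + p\right) = \frac{\left(-1 + p\right) \left(-3 + p\right)}{2 p}$)
$\left(y{\left(1 \right)} + g\right)^{2} = \left(\frac{3 + 1 \left(-4 + 1\right)}{2 \cdot 1} + 73\right)^{2} = \left(\frac{1}{2} \cdot 1 \left(3 + 1 \left(-3\right)\right) + 73\right)^{2} = \left(\frac{1}{2} \cdot 1 \left(3 - 3\right) + 73\right)^{2} = \left(\frac{1}{2} \cdot 1 \cdot 0 + 73\right)^{2} = \left(0 + 73\right)^{2} = 73^{2} = 5329$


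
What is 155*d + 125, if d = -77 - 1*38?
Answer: -17700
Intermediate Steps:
d = -115 (d = -77 - 38 = -115)
155*d + 125 = 155*(-115) + 125 = -17825 + 125 = -17700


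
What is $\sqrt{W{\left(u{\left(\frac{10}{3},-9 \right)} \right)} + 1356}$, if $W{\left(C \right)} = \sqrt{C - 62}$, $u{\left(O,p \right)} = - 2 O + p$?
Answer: $\frac{\sqrt{12204 + 3 i \sqrt{699}}}{3} \approx 36.824 + 0.11966 i$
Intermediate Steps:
$u{\left(O,p \right)} = p - 2 O$
$W{\left(C \right)} = \sqrt{-62 + C}$
$\sqrt{W{\left(u{\left(\frac{10}{3},-9 \right)} \right)} + 1356} = \sqrt{\sqrt{-62 - \left(9 + 2 \cdot \frac{10}{3}\right)} + 1356} = \sqrt{\sqrt{-62 - \left(9 + 2 \cdot 10 \cdot \frac{1}{3}\right)} + 1356} = \sqrt{\sqrt{-62 - \frac{47}{3}} + 1356} = \sqrt{\sqrt{- \frac{233}{3}} + 1356} = \sqrt{\frac{i \sqrt{699}}{3} + 1356} = \sqrt{1356 + \frac{i \sqrt{699}}{3}}$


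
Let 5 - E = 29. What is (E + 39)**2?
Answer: 225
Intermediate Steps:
E = -24 (E = 5 - 1*29 = 5 - 29 = -24)
(E + 39)**2 = (-24 + 39)**2 = 15**2 = 225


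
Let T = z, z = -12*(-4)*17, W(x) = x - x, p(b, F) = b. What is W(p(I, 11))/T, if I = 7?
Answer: 0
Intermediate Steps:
W(x) = 0
z = 816 (z = 48*17 = 816)
T = 816
W(p(I, 11))/T = 0/816 = 0*(1/816) = 0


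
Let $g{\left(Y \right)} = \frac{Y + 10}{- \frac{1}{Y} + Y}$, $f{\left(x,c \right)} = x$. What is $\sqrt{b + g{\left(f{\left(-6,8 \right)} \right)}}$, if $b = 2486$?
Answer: $\frac{\sqrt{3044510}}{35} \approx 49.853$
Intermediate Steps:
$g{\left(Y \right)} = \frac{10 + Y}{Y - \frac{1}{Y}}$
$\sqrt{b + g{\left(f{\left(-6,8 \right)} \right)}} = \sqrt{2486 - \frac{6 \left(10 - 6\right)}{-1 + \left(-6\right)^{2}}} = \sqrt{2486 - 6 \frac{1}{-1 + 36} \cdot 4} = \sqrt{2486 - 6 \cdot \frac{1}{35} \cdot 4} = \sqrt{2486 - \frac{6}{35} \cdot 4} = \sqrt{2486 - \frac{24}{35}} = \sqrt{\frac{86986}{35}} = \frac{\sqrt{3044510}}{35}$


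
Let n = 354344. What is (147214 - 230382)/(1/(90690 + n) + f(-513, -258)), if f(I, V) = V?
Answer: 37012587712/114818771 ≈ 322.36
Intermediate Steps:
(147214 - 230382)/(1/(90690 + n) + f(-513, -258)) = (147214 - 230382)/(1/(90690 + 354344) - 258) = -83168/(1/445034 - 258) = -83168/(-114818771/445034) = -83168*(-445034/114818771) = 37012587712/114818771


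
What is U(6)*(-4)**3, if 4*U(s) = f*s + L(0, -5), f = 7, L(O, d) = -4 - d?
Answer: -688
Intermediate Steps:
U(s) = 1/4 + 7*s/4 (U(s) = (7*s + (-4 - 1*(-5)))/4 = (7*s + (-4 + 5))/4 = (7*s + 1)/4 = (1 + 7*s)/4 = 1/4 + 7*s/4)
U(6)*(-4)**3 = (1/4 + (7/4)*6)*(-4)**3 = (1/4 + 21/2)*(-64) = (43/4)*(-64) = -688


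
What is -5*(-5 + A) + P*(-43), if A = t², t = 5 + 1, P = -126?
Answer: 5263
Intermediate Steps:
t = 6
A = 36 (A = 6² = 36)
-5*(-5 + A) + P*(-43) = -5*(-5 + 36) - 126*(-43) = -5*31 + 5418 = -155 + 5418 = 5263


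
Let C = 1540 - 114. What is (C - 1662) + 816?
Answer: 580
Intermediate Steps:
C = 1426
(C - 1662) + 816 = (1426 - 1662) + 816 = -236 + 816 = 580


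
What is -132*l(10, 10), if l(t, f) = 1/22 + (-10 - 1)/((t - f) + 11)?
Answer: 126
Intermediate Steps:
l(t, f) = 1/22 - 11/(11 + t - f)
-132*l(10, 10) = -6*(-231 + 10 - 1*10)/(11 + 10 - 1*10) = -6*(-231 + 10 - 10)/(11 + 10 - 10) = -6*(-231)/11 = -132*(-21/22) = 126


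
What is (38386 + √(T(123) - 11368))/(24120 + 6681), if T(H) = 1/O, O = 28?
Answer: 38386/30801 + I*√247569/143738 ≈ 1.2463 + 0.0034616*I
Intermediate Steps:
T(H) = 1/28
(38386 + √(T(123) - 11368))/(24120 + 6681) = (38386 + √(1/28 - 11368))/(24120 + 6681) = (38386 + √(-318303/28))/30801 = (38386 + 3*I*√247569/14)*(1/30801) = 38386/30801 + I*√247569/143738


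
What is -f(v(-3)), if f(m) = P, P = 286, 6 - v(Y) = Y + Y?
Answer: -286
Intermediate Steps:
v(Y) = 6 - 2*Y (v(Y) = 6 - (Y + Y) = 6 - 2*Y)
f(m) = 286
-f(v(-3)) = -1*286 = -286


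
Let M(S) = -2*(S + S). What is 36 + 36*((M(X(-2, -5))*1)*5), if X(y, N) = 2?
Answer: -1404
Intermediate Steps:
M(S) = -4*S
36 + 36*((M(X(-2, -5))*1)*5) = 36 + 36*((-4*2*1)*5) = 36 + 36*(-8*1*5) = 36 + 36*(-8*5) = 36 + 36*(-40) = 36 - 1440 = -1404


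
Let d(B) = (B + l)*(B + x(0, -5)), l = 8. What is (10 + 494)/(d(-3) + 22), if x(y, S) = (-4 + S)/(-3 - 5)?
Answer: 4032/101 ≈ 39.921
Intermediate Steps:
x(y, S) = ½ - S/8 (x(y, S) = (-4 + S)/(-8) = (-4 + S)*(-⅛) = ½ - S/8)
d(B) = (8 + B)*(9/8 + B) (d(B) = (B + 8)*(B + (½ - ⅛*(-5))) = (8 + B)*(B + (½ + 5/8)) = (8 + B)*(B + 9/8) = (8 + B)*(9/8 + B))
(10 + 494)/(d(-3) + 22) = (10 + 494)/((9 + (-3)² + (73/8)*(-3)) + 22) = 504/((9 + 9 - 219/8) + 22) = 504/(-75/8 + 22) = 504/(101/8) = 504*(8/101) = 4032/101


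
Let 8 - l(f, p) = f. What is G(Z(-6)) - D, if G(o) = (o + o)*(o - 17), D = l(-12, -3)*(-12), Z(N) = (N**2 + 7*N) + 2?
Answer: 408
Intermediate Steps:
Z(N) = 2 + N**2 + 7*N
l(f, p) = 8 - f
D = -240 (D = (8 - 1*(-12))*(-12) = (8 + 12)*(-12) = 20*(-12) = -240)
G(o) = 2*o*(-17 + o) (G(o) = (2*o)*(-17 + o) = 2*o*(-17 + o))
G(Z(-6)) - D = 2*(2 + (-6)**2 + 7*(-6))*(-17 + (2 + (-6)**2 + 7*(-6))) - 1*(-240) = 2*(2 + 36 - 42)*(-17 + (2 + 36 - 42)) + 240 = 2*(-4)*(-17 - 4) + 240 = 2*(-4)*(-21) + 240 = 168 + 240 = 408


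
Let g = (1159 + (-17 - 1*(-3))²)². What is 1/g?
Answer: 1/1836025 ≈ 5.4465e-7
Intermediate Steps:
g = 1836025 (g = (1159 + (-17 + 3)²)² = (1159 + (-14)²)² = (1159 + 196)² = 1355² = 1836025)
1/g = 1/1836025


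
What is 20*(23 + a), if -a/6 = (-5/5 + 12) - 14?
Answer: 820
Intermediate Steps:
a = 18 (a = -6*((-5/5 + 12) - 14) = -6*((-5*⅕ + 12) - 14) = -6*((-1 + 12) - 14) = -6*(11 - 14) = -6*(-3) = 18)
20*(23 + a) = 20*(23 + 18) = 20*41 = 820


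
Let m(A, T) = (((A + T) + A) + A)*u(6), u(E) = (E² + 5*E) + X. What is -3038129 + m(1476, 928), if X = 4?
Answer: -2663209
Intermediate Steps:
u(E) = 4 + E² + 5*E (u(E) = (E² + 5*E) + 4 = 4 + E² + 5*E)
m(A, T) = 70*T + 210*A (m(A, T) = (((A + T) + A) + A)*(4 + 6² + 5*6) = ((T + 2*A) + A)*(4 + 36 + 30) = (T + 3*A)*70 = 70*T + 210*A)
-3038129 + m(1476, 928) = -3038129 + (70*928 + 210*1476) = -3038129 + (64960 + 309960) = -3038129 + 374920 = -2663209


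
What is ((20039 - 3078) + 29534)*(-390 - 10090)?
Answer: -487267600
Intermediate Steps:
((20039 - 3078) + 29534)*(-390 - 10090) = (16961 + 29534)*(-10480) = 46495*(-10480) = -487267600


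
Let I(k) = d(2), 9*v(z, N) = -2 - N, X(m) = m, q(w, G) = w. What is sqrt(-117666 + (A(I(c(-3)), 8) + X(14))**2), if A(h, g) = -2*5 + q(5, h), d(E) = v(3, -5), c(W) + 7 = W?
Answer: 3*I*sqrt(13065) ≈ 342.91*I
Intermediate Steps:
c(W) = -7 + W
v(z, N) = -2/9 - N/9 (v(z, N) = (-2 - N)/9 = -2/9 - N/9)
d(E) = 1/3 (d(E) = -2/9 - 1/9*(-5) = -2/9 + 5/9 = 1/3)
I(k) = 1/3
A(h, g) = -5 (A(h, g) = -2*5 + 5 = -10 + 5 = -5)
sqrt(-117666 + (A(I(c(-3)), 8) + X(14))**2) = sqrt(-117666 + (-5 + 14)**2) = sqrt(-117666 + 9**2) = sqrt(-117666 + 81) = sqrt(-117585) = 3*I*sqrt(13065)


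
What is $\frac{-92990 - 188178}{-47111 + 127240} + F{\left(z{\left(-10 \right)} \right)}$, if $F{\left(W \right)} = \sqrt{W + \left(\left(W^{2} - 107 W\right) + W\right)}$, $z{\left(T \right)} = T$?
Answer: $- \frac{281168}{80129} + 5 \sqrt{46} \approx 30.403$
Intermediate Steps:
$F{\left(W \right)} = \sqrt{W^{2} - 105 W}$ ($F{\left(W \right)} = \sqrt{W + \left(W^{2} - 106 W\right)} = \sqrt{W^{2} - 105 W}$)
$\frac{-92990 - 188178}{-47111 + 127240} + F{\left(z{\left(-10 \right)} \right)} = \frac{-92990 - 188178}{-47111 + 127240} + \sqrt{- 10 \left(-105 - 10\right)} = - \frac{281168}{80129} + \sqrt{\left(-10\right) \left(-115\right)} = \left(-281168\right) \frac{1}{80129} + \sqrt{1150} = - \frac{281168}{80129} + 5 \sqrt{46}$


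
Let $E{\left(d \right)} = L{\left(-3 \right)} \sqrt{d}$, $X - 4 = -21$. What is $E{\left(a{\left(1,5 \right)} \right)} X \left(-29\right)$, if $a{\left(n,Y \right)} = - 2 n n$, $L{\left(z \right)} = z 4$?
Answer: $- 5916 i \sqrt{2} \approx - 8366.5 i$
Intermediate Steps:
$L{\left(z \right)} = 4 z$
$a{\left(n,Y \right)} = - 2 n^{2}$
$X = -17$ ($X = 4 - 21 = -17$)
$E{\left(d \right)} = - 12 \sqrt{d}$ ($E{\left(d \right)} = 4 \left(-3\right) \sqrt{d} = - 12 \sqrt{d}$)
$E{\left(a{\left(1,5 \right)} \right)} X \left(-29\right) = - 12 \sqrt{- 2 \cdot 1^{2}} \left(-17\right) \left(-29\right) = - 12 \sqrt{\left(-2\right) 1} \left(-17\right) \left(-29\right) = - 12 \sqrt{-2} \left(-17\right) \left(-29\right) = - 12 i \sqrt{2} \left(-17\right) \left(-29\right) = 204 i \sqrt{2} \left(-29\right) = - 5916 i \sqrt{2}$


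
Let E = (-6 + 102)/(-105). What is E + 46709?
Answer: 1634783/35 ≈ 46708.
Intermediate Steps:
E = -32/35 (E = -1/105*96 = -32/35 ≈ -0.91429)
E + 46709 = -32/35 + 46709 = 1634783/35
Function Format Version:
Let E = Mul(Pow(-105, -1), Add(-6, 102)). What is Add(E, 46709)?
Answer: Rational(1634783, 35) ≈ 46708.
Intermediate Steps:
E = Rational(-32, 35) (E = Mul(Rational(-1, 105), 96) = Rational(-32, 35) ≈ -0.91429)
Add(E, 46709) = Add(Rational(-32, 35), 46709) = Rational(1634783, 35)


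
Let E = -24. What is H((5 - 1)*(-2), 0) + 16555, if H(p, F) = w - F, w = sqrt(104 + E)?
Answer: 16555 + 4*sqrt(5) ≈ 16564.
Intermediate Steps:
w = 4*sqrt(5) (w = sqrt(104 - 24) = sqrt(80) = 4*sqrt(5) ≈ 8.9443)
H(p, F) = -F + 4*sqrt(5) (H(p, F) = 4*sqrt(5) - F = -F + 4*sqrt(5))
H((5 - 1)*(-2), 0) + 16555 = (-1*0 + 4*sqrt(5)) + 16555 = (0 + 4*sqrt(5)) + 16555 = 4*sqrt(5) + 16555 = 16555 + 4*sqrt(5)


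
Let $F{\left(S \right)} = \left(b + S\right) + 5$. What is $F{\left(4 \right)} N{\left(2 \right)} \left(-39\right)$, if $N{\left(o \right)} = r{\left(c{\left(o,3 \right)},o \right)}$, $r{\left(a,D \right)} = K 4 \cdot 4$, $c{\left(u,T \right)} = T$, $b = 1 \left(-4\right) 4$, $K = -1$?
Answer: $-4368$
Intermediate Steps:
$b = -16$ ($b = \left(-4\right) 4 = -16$)
$r{\left(a,D \right)} = -16$ ($r{\left(a,D \right)} = \left(-1\right) 4 \cdot 4 = \left(-4\right) 4 = -16$)
$N{\left(o \right)} = -16$
$F{\left(S \right)} = -11 + S$ ($F{\left(S \right)} = \left(-16 + S\right) + 5 = -11 + S$)
$F{\left(4 \right)} N{\left(2 \right)} \left(-39\right) = \left(-11 + 4\right) \left(-16\right) \left(-39\right) = \left(-7\right) \left(-16\right) \left(-39\right) = 112 \left(-39\right) = -4368$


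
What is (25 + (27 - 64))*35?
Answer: -420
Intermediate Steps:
(25 + (27 - 64))*35 = (25 - 37)*35 = -12*35 = -420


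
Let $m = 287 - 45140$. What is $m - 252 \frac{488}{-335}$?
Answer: $- \frac{14902779}{335} \approx -44486.0$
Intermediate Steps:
$m = -44853$ ($m = 287 - 45140 = -44853$)
$m - 252 \frac{488}{-335} = -44853 - 252 \frac{488}{-335} = -44853 - 252 \cdot 488 \left(- \frac{1}{335}\right) = -44853 - 252 \left(- \frac{488}{335}\right) = -44853 - - \frac{122976}{335} = -44853 + \frac{122976}{335} = - \frac{14902779}{335}$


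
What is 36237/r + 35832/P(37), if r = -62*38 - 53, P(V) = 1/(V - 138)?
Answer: -2906094775/803 ≈ -3.6190e+6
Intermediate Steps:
P(V) = 1/(-138 + V)
r = -2409 (r = -2356 - 53 = -2409)
36237/r + 35832/P(37) = 36237/(-2409) + 35832/(1/(-138 + 37)) = 36237*(-1/2409) + 35832/(1/(-101)) = -12079/803 + 35832/(-1/101) = -12079/803 + 35832*(-101) = -12079/803 - 3619032 = -2906094775/803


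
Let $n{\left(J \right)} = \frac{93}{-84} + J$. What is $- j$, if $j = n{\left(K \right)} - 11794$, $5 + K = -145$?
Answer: $\frac{334463}{28} \approx 11945.0$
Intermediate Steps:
$K = -150$ ($K = -5 - 145 = -150$)
$n{\left(J \right)} = - \frac{31}{28} + J$ ($n{\left(J \right)} = 93 \left(- \frac{1}{84}\right) + J = - \frac{31}{28} + J$)
$j = - \frac{334463}{28}$ ($j = \left(- \frac{31}{28} - 150\right) - 11794 = - \frac{4231}{28} - 11794 = - \frac{334463}{28} \approx -11945.0$)
$- j = \left(-1\right) \left(- \frac{334463}{28}\right) = \frac{334463}{28}$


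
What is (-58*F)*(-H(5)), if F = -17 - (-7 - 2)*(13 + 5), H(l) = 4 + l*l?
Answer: 243890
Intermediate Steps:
H(l) = 4 + l**2
F = 145 (F = -17 - (-9)*18 = -17 - 1*(-162) = -17 + 162 = 145)
(-58*F)*(-H(5)) = (-58*145)*(-(4 + 5**2)) = -(-8410)*(4 + 25) = -(-8410)*29 = -8410*(-29) = 243890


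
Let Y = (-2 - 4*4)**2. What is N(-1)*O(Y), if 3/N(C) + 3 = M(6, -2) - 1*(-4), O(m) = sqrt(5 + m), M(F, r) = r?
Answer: -3*sqrt(329) ≈ -54.415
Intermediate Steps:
Y = 324 (Y = (-2 - 16)**2 = (-18)**2 = 324)
N(C) = -3 (N(C) = 3/(-3 + (-2 - 1*(-4))) = 3/(-3 + (-2 + 4)) = 3/(-3 + 2) = 3/(-1) = 3*(-1) = -3)
N(-1)*O(Y) = -3*sqrt(5 + 324) = -3*sqrt(329)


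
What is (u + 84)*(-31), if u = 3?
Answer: -2697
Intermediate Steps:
(u + 84)*(-31) = (3 + 84)*(-31) = 87*(-31) = -2697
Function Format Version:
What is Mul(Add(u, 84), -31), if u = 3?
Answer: -2697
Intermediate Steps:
Mul(Add(u, 84), -31) = Mul(Add(3, 84), -31) = Mul(87, -31) = -2697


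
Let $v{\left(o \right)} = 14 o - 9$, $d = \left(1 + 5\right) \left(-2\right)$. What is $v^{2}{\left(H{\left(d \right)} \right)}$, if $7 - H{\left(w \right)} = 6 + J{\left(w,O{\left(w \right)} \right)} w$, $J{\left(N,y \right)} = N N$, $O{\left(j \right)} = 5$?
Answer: $585494809$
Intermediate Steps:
$d = -12$ ($d = 6 \left(-2\right) = -12$)
$J{\left(N,y \right)} = N^{2}$
$H{\left(w \right)} = 1 - w^{3}$ ($H{\left(w \right)} = 7 - \left(6 + w^{2} w\right) = 7 - \left(6 + w^{3}\right) = 1 - w^{3}$)
$v{\left(o \right)} = -9 + 14 o$
$v^{2}{\left(H{\left(d \right)} \right)} = \left(-9 + 14 \left(1 - \left(-12\right)^{3}\right)\right)^{2} = \left(-9 + 14 \left(1 - -1728\right)\right)^{2} = \left(-9 + 14 \left(1 + 1728\right)\right)^{2} = \left(-9 + 14 \cdot 1729\right)^{2} = \left(-9 + 24206\right)^{2} = 24197^{2} = 585494809$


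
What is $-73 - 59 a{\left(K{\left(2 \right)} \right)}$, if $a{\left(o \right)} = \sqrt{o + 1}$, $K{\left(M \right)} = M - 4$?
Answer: $-73 - 59 i \approx -73.0 - 59.0 i$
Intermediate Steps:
$K{\left(M \right)} = -4 + M$ ($K{\left(M \right)} = M - 4 = -4 + M$)
$a{\left(o \right)} = \sqrt{1 + o}$
$-73 - 59 a{\left(K{\left(2 \right)} \right)} = -73 - 59 \sqrt{1 + \left(-4 + 2\right)} = -73 - 59 \sqrt{1 - 2} = -73 - 59 \sqrt{-1} = -73 - 59 i$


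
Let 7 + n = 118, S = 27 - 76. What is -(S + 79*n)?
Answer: -8720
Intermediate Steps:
S = -49
n = 111 (n = -7 + 118 = 111)
-(S + 79*n) = -(-49 + 79*111) = -(-49 + 8769) = -1*8720 = -8720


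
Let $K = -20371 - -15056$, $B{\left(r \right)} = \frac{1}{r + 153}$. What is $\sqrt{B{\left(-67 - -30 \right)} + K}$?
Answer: $\frac{i \sqrt{17879631}}{58} \approx 72.904 i$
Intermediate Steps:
$B{\left(r \right)} = \frac{1}{153 + r}$
$K = -5315$ ($K = -20371 + 15056 = -5315$)
$\sqrt{B{\left(-67 - -30 \right)} + K} = \sqrt{\frac{1}{153 - 37} - 5315} = \sqrt{\frac{1}{116} - 5315} = \sqrt{- \frac{616539}{116}} = \frac{i \sqrt{17879631}}{58}$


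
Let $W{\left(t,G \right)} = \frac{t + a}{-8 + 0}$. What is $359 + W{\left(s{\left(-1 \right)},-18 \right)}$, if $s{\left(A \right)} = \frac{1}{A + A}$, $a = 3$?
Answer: $\frac{5739}{16} \approx 358.69$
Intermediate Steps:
$s{\left(A \right)} = \frac{1}{2 A}$
$W{\left(t,G \right)} = - \frac{3}{8} - \frac{t}{8}$ ($W{\left(t,G \right)} = \frac{t + 3}{-8 + 0} = \frac{3 + t}{-8} = \left(3 + t\right) \left(- \frac{1}{8}\right) = - \frac{3}{8} - \frac{t}{8}$)
$359 + W{\left(s{\left(-1 \right)},-18 \right)} = 359 - \left(\frac{3}{8} + \frac{\frac{1}{2} \frac{1}{-1}}{8}\right) = 359 - \left(\frac{3}{8} + \frac{\frac{1}{2} \left(-1\right)}{8}\right) = 359 - \frac{5}{16} = \frac{5739}{16}$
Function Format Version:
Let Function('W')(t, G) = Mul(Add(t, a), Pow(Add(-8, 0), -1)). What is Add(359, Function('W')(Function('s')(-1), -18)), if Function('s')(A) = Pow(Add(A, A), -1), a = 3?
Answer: Rational(5739, 16) ≈ 358.69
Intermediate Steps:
Function('s')(A) = Mul(Rational(1, 2), Pow(A, -1)) (Function('s')(A) = Pow(Mul(2, A), -1) = Mul(Rational(1, 2), Pow(A, -1)))
Function('W')(t, G) = Add(Rational(-3, 8), Mul(Rational(-1, 8), t)) (Function('W')(t, G) = Mul(Add(t, 3), Pow(Add(-8, 0), -1)) = Mul(Add(3, t), Pow(-8, -1)) = Mul(Add(3, t), Rational(-1, 8)) = Add(Rational(-3, 8), Mul(Rational(-1, 8), t)))
Add(359, Function('W')(Function('s')(-1), -18)) = Add(359, Add(Rational(-3, 8), Mul(Rational(-1, 8), Mul(Rational(1, 2), Pow(-1, -1))))) = Add(359, Add(Rational(-3, 8), Mul(Rational(-1, 8), Mul(Rational(1, 2), -1)))) = Add(359, Add(Rational(-3, 8), Mul(Rational(-1, 8), Rational(-1, 2)))) = Add(359, Add(Rational(-3, 8), Rational(1, 16))) = Add(359, Rational(-5, 16)) = Rational(5739, 16)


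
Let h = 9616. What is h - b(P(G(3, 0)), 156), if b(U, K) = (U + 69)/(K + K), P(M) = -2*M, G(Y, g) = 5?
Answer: 3000133/312 ≈ 9615.8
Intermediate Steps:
b(U, K) = (69 + U)/(2*K) (b(U, K) = (69 + U)/((2*K)) = (69 + U)*(1/(2*K)) = (69 + U)/(2*K))
h - b(P(G(3, 0)), 156) = 9616 - (69 - 2*5)/(2*156) = 9616 - (69 - 10)/(2*156) = 9616 - 59/(2*156) = 9616 - 1*59/312 = 9616 - 59/312 = 3000133/312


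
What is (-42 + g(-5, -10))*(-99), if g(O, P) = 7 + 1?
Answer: 3366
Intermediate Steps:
g(O, P) = 8
(-42 + g(-5, -10))*(-99) = (-42 + 8)*(-99) = -34*(-99) = 3366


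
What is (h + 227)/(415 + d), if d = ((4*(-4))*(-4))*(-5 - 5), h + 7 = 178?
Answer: -398/225 ≈ -1.7689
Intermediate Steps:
h = 171 (h = -7 + 178 = 171)
d = -640 (d = -16*(-4)*(-10) = 64*(-10) = -640)
(h + 227)/(415 + d) = (171 + 227)/(415 - 640) = 398/(-225) = 398*(-1/225) = -398/225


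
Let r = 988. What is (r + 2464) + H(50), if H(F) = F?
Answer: 3502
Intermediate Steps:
(r + 2464) + H(50) = (988 + 2464) + 50 = 3452 + 50 = 3502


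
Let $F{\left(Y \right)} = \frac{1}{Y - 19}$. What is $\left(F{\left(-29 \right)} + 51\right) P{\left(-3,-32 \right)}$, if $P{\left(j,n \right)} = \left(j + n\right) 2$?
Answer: $- \frac{85645}{24} \approx -3568.5$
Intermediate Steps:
$P{\left(j,n \right)} = 2 j + 2 n$
$F{\left(Y \right)} = \frac{1}{-19 + Y}$
$\left(F{\left(-29 \right)} + 51\right) P{\left(-3,-32 \right)} = \left(\frac{1}{-19 - 29} + 51\right) \left(2 \left(-3\right) + 2 \left(-32\right)\right) = \left(\frac{1}{-48} + 51\right) \left(-6 - 64\right) = \left(- \frac{1}{48} + 51\right) \left(-70\right) = \frac{2447}{48} \left(-70\right) = - \frac{85645}{24}$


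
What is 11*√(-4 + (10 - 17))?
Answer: 11*I*√11 ≈ 36.483*I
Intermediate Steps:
11*√(-4 + (10 - 17)) = 11*√(-4 - 7) = 11*√(-11) = 11*(I*√11) = 11*I*√11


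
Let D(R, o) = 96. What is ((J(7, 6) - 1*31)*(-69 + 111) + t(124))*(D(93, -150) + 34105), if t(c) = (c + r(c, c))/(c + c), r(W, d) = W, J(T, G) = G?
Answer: -35876849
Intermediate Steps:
t(c) = 1 (t(c) = (c + c)/(c + c) = (2*c)/((2*c)) = (2*c)*(1/(2*c)) = 1)
((J(7, 6) - 1*31)*(-69 + 111) + t(124))*(D(93, -150) + 34105) = ((6 - 1*31)*(-69 + 111) + 1)*(96 + 34105) = ((6 - 31)*42 + 1)*34201 = (-25*42 + 1)*34201 = (-1050 + 1)*34201 = -1049*34201 = -35876849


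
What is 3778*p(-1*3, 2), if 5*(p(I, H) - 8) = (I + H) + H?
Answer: 154898/5 ≈ 30980.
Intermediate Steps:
p(I, H) = 8 + I/5 + 2*H/5 (p(I, H) = 8 + ((I + H) + H)/5 = 8 + ((H + I) + H)/5 = 8 + (I + 2*H)/5 = 8 + (I/5 + 2*H/5) = 8 + I/5 + 2*H/5)
3778*p(-1*3, 2) = 3778*(8 + (-1*3)/5 + (⅖)*2) = 3778*(8 + (⅕)*(-3) + ⅘) = 3778*(8 - ⅗ + ⅘) = 3778*(41/5) = 154898/5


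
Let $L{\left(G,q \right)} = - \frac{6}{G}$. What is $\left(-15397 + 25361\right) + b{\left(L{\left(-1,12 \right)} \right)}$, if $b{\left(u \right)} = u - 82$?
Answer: $9888$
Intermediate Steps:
$b{\left(u \right)} = -82 + u$
$\left(-15397 + 25361\right) + b{\left(L{\left(-1,12 \right)} \right)} = \left(-15397 + 25361\right) - \left(82 + \frac{6}{-1}\right) = 9964 - 76 = 9888$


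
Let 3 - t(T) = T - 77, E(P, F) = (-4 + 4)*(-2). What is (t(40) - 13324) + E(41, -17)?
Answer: -13284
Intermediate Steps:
E(P, F) = 0 (E(P, F) = 0*(-2) = 0)
t(T) = 80 - T (t(T) = 3 - (T - 77) = 3 - (-77 + T) = 3 + (77 - T) = 80 - T)
(t(40) - 13324) + E(41, -17) = ((80 - 1*40) - 13324) + 0 = ((80 - 40) - 13324) + 0 = (40 - 13324) + 0 = -13284 + 0 = -13284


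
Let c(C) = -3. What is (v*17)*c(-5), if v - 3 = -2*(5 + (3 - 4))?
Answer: 255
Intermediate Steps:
v = -5 (v = 3 - 2*(5 + (3 - 4)) = 3 - 2*(5 - 1) = 3 - 2*4 = 3 - 8 = -5)
(v*17)*c(-5) = -5*17*(-3) = -85*(-3) = 255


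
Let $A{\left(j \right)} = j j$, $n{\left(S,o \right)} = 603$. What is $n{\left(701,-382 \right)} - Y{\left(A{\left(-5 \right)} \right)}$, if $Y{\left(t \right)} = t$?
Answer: $578$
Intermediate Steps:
$A{\left(j \right)} = j^{2}$
$n{\left(701,-382 \right)} - Y{\left(A{\left(-5 \right)} \right)} = 603 - \left(-5\right)^{2} = 603 - 25 = 578$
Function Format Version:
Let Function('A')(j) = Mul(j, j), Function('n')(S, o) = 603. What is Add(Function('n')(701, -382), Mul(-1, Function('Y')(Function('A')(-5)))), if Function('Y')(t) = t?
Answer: 578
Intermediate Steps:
Function('A')(j) = Pow(j, 2)
Add(Function('n')(701, -382), Mul(-1, Function('Y')(Function('A')(-5)))) = Add(603, Mul(-1, Pow(-5, 2))) = Add(603, Mul(-1, 25)) = Add(603, -25) = 578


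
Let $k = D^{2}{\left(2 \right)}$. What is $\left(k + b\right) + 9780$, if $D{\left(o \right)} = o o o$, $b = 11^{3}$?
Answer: $11175$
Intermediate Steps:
$b = 1331$
$D{\left(o \right)} = o^{3}$ ($D{\left(o \right)} = o^{2} o = o^{3}$)
$k = 64$ ($k = \left(2^{3}\right)^{2} = 8^{2} = 64$)
$\left(k + b\right) + 9780 = \left(64 + 1331\right) + 9780 = 1395 + 9780 = 11175$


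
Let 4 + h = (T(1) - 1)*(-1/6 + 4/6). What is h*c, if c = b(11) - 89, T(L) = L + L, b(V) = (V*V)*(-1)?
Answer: 735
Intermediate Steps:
b(V) = -V² (b(V) = V²*(-1) = -V²)
T(L) = 2*L
c = -210 (c = -1*11² - 89 = -1*121 - 89 = -121 - 89 = -210)
h = -7/2 (h = -4 + (2*1 - 1)*(-1/6 + 4/6) = -4 + (2 - 1)*(-1*⅙ + 4*(⅙)) = -4 + 1*(-⅙ + ⅔) = -4 + 1*(½) = -4 + ½ = -7/2 ≈ -3.5000)
h*c = -7/2*(-210) = 735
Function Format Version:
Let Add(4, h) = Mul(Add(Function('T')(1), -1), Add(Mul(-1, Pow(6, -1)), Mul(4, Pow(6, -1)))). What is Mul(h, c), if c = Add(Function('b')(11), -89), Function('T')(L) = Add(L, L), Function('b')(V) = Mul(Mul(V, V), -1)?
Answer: 735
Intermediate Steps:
Function('b')(V) = Mul(-1, Pow(V, 2)) (Function('b')(V) = Mul(Pow(V, 2), -1) = Mul(-1, Pow(V, 2)))
Function('T')(L) = Mul(2, L)
c = -210 (c = Add(Mul(-1, Pow(11, 2)), -89) = Add(Mul(-1, 121), -89) = Add(-121, -89) = -210)
h = Rational(-7, 2) (h = Add(-4, Mul(Add(Mul(2, 1), -1), Add(Mul(-1, Pow(6, -1)), Mul(4, Pow(6, -1))))) = Add(-4, Mul(Add(2, -1), Add(Mul(-1, Rational(1, 6)), Mul(4, Rational(1, 6))))) = Add(-4, Mul(1, Add(Rational(-1, 6), Rational(2, 3)))) = Add(-4, Mul(1, Rational(1, 2))) = Add(-4, Rational(1, 2)) = Rational(-7, 2) ≈ -3.5000)
Mul(h, c) = Mul(Rational(-7, 2), -210) = 735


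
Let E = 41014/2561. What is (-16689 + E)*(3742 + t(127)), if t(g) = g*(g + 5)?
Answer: -875596254590/2561 ≈ -3.4190e+8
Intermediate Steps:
t(g) = g*(5 + g)
E = 41014/2561 (E = 41014*(1/2561) = 41014/2561 ≈ 16.015)
(-16689 + E)*(3742 + t(127)) = (-16689 + 41014/2561)*(3742 + 127*(5 + 127)) = -42699515*(3742 + 127*132)/2561 = -42699515*(3742 + 16764)/2561 = -42699515/2561*20506 = -875596254590/2561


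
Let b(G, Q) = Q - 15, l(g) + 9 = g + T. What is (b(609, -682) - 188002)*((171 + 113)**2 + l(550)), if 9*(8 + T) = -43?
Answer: -137874433942/9 ≈ -1.5319e+10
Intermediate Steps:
T = -115/9 (T = -8 + (1/9)*(-43) = -8 - 43/9 = -115/9 ≈ -12.778)
l(g) = -196/9 + g (l(g) = -9 + (g - 115/9) = -9 + (-115/9 + g) = -196/9 + g)
b(G, Q) = -15 + Q
(b(609, -682) - 188002)*((171 + 113)**2 + l(550)) = ((-15 - 682) - 188002)*((171 + 113)**2 + (-196/9 + 550)) = (-697 - 188002)*(284**2 + 4754/9) = -188699*(80656 + 4754/9) = -188699*730658/9 = -137874433942/9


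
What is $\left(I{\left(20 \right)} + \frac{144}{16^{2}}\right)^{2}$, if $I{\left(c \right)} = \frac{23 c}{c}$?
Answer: $\frac{142129}{256} \approx 555.19$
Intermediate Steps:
$I{\left(c \right)} = 23$
$\left(I{\left(20 \right)} + \frac{144}{16^{2}}\right)^{2} = \left(23 + \frac{144}{16^{2}}\right)^{2} = \left(23 + \frac{144}{256}\right)^{2} = \left(23 + 144 \cdot \frac{1}{256}\right)^{2} = \left(23 + \frac{9}{16}\right)^{2} = \left(\frac{377}{16}\right)^{2} = \frac{142129}{256}$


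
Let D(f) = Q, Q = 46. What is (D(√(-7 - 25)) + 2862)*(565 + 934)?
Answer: 4359092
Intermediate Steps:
D(f) = 46
(D(√(-7 - 25)) + 2862)*(565 + 934) = (46 + 2862)*(565 + 934) = 2908*1499 = 4359092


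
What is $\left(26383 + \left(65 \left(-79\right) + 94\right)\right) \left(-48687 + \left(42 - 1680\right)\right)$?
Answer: $-1074036150$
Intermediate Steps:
$\left(26383 + \left(65 \left(-79\right) + 94\right)\right) \left(-48687 + \left(42 - 1680\right)\right) = \left(26383 + \left(-5135 + 94\right)\right) \left(-48687 + \left(42 - 1680\right)\right) = \left(26383 - 5041\right) \left(-48687 - 1638\right) = 21342 \left(-50325\right) = -1074036150$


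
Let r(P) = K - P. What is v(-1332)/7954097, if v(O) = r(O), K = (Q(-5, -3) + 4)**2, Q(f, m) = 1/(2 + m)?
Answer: 1341/7954097 ≈ 0.00016859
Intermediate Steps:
K = 9 (K = (1/(2 - 3) + 4)**2 = (1/(-1) + 4)**2 = (-1 + 4)**2 = 3**2 = 9)
r(P) = 9 - P
v(O) = 9 - O
v(-1332)/7954097 = (9 - 1*(-1332))/7954097 = (9 + 1332)*(1/7954097) = 1341*(1/7954097) = 1341/7954097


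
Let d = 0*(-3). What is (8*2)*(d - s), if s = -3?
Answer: 48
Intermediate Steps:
d = 0
(8*2)*(d - s) = (8*2)*(0 - 1*(-3)) = 16*(0 + 3) = 16*3 = 48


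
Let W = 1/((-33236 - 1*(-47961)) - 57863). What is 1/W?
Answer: -43138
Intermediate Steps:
W = -1/43138 (W = 1/((-33236 + 47961) - 57863) = 1/(14725 - 57863) = 1/(-43138) = -1/43138 ≈ -2.3181e-5)
1/W = 1/(-1/43138) = -43138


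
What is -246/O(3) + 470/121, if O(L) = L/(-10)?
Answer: 99690/121 ≈ 823.88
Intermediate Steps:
O(L) = -L/10 (O(L) = L*(-1/10) = -L/10)
-246/O(3) + 470/121 = -246/((-1/10*3)) + 470/121 = -246/(-3/10) + 470*(1/121) = -246*(-10/3) + 470/121 = 820 + 470/121 = 99690/121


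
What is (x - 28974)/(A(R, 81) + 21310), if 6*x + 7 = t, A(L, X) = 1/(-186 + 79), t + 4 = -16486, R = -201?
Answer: -6788829/4560338 ≈ -1.4887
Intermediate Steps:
t = -16490 (t = -4 - 16486 = -16490)
A(L, X) = -1/107 (A(L, X) = 1/(-107) = -1/107)
x = -5499/2 (x = -7/6 + (⅙)*(-16490) = -7/6 - 8245/3 = -5499/2 ≈ -2749.5)
(x - 28974)/(A(R, 81) + 21310) = (-5499/2 - 28974)/(-1/107 + 21310) = -63447/(2*2280169/107) = -63447/2*107/2280169 = -6788829/4560338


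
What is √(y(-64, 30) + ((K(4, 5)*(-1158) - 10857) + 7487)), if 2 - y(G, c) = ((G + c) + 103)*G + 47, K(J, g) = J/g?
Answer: √1865/5 ≈ 8.6371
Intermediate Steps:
y(G, c) = -45 - G*(103 + G + c) (y(G, c) = 2 - (((G + c) + 103)*G + 47) = 2 - ((103 + G + c)*G + 47) = 2 - (G*(103 + G + c) + 47) = 2 - (47 + G*(103 + G + c)) = 2 + (-47 - G*(103 + G + c)) = -45 - G*(103 + G + c))
√(y(-64, 30) + ((K(4, 5)*(-1158) - 10857) + 7487)) = √((-45 - 1*(-64)² - 103*(-64) - 1*(-64)*30) + (((4/5)*(-1158) - 10857) + 7487)) = √((-45 - 1*4096 + 6592 + 1920) + (((4*(⅕))*(-1158) - 10857) + 7487)) = √((-45 - 4096 + 6592 + 1920) + (((⅘)*(-1158) - 10857) + 7487)) = √(4371 + ((-4632/5 - 10857) + 7487)) = √(4371 + (-58917/5 + 7487)) = √(4371 - 21482/5) = √(373/5) = √1865/5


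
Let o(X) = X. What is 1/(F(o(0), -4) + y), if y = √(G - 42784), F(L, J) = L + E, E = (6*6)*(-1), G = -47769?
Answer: -36/91849 - I*√90553/91849 ≈ -0.00039195 - 0.0032763*I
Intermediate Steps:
E = -36 (E = 36*(-1) = -36)
F(L, J) = -36 + L (F(L, J) = L - 36 = -36 + L)
y = I*√90553 (y = √(-47769 - 42784) = √(-90553) = I*√90553 ≈ 300.92*I)
1/(F(o(0), -4) + y) = 1/((-36 + 0) + I*√90553) = 1/(-36 + I*√90553)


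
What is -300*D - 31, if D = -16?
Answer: 4769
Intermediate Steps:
-300*D - 31 = -300*(-16) - 31 = 4800 - 31 = 4769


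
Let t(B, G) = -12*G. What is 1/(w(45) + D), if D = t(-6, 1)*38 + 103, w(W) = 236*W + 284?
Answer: 1/10551 ≈ 9.4778e-5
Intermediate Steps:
w(W) = 284 + 236*W
D = -353 (D = -12*1*38 + 103 = -12*38 + 103 = -456 + 103 = -353)
1/(w(45) + D) = 1/((284 + 236*45) - 353) = 1/((284 + 10620) - 353) = 1/(10904 - 353) = 1/10551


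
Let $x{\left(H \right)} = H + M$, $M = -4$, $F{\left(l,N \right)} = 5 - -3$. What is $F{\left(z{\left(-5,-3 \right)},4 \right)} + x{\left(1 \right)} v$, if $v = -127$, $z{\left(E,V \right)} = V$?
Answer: $389$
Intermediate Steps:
$F{\left(l,N \right)} = 8$ ($F{\left(l,N \right)} = 5 + 3 = 8$)
$x{\left(H \right)} = -4 + H$ ($x{\left(H \right)} = H - 4 = -4 + H$)
$F{\left(z{\left(-5,-3 \right)},4 \right)} + x{\left(1 \right)} v = 8 + \left(-4 + 1\right) \left(-127\right) = 8 - -381 = 8 + 381 = 389$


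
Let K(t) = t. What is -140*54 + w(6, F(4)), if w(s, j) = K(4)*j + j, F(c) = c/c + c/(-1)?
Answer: -7575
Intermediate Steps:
F(c) = 1 - c (F(c) = 1 + c*(-1) = 1 - c)
w(s, j) = 5*j (w(s, j) = 4*j + j = 5*j)
-140*54 + w(6, F(4)) = -140*54 + 5*(1 - 1*4) = -7560 + 5*(1 - 4) = -7560 + 5*(-3) = -7560 - 15 = -7575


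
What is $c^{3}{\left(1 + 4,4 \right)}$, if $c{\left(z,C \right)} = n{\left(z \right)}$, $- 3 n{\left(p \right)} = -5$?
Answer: $\frac{125}{27} \approx 4.6296$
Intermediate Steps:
$n{\left(p \right)} = \frac{5}{3}$ ($n{\left(p \right)} = \left(- \frac{1}{3}\right) \left(-5\right) = \frac{5}{3}$)
$c{\left(z,C \right)} = \frac{5}{3}$
$c^{3}{\left(1 + 4,4 \right)} = \left(\frac{5}{3}\right)^{3} = \frac{125}{27}$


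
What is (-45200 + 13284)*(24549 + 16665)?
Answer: -1315386024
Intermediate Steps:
(-45200 + 13284)*(24549 + 16665) = -31916*41214 = -1315386024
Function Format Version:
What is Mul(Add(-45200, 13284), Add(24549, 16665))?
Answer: -1315386024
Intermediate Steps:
Mul(Add(-45200, 13284), Add(24549, 16665)) = Mul(-31916, 41214) = -1315386024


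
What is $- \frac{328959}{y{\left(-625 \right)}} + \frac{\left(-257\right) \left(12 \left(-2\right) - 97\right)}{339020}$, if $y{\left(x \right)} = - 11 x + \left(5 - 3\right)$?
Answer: $- \frac{439959787}{9215180} \approx -47.743$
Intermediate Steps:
$y{\left(x \right)} = 2 - 11 x$ ($y{\left(x \right)} = - 11 x + \left(5 - 3\right) = - 11 x + 2 = 2 - 11 x$)
$- \frac{328959}{y{\left(-625 \right)}} + \frac{\left(-257\right) \left(12 \left(-2\right) - 97\right)}{339020} = - \frac{328959}{2 - -6875} + \frac{\left(-257\right) \left(12 \left(-2\right) - 97\right)}{339020} = - \frac{328959}{2 + 6875} + - 257 \left(-24 - 97\right) \frac{1}{339020} = - \frac{328959}{6877} + \left(-257\right) \left(-121\right) \frac{1}{339020} = \left(-328959\right) \frac{1}{6877} + 31097 \cdot \frac{1}{339020} = - \frac{328959}{6877} + \frac{2827}{30820} = - \frac{439959787}{9215180}$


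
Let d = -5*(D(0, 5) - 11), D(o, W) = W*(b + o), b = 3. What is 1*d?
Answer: -20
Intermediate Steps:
D(o, W) = W*(3 + o)
d = -20 (d = -5*(5*(3 + 0) - 11) = -5*(5*3 - 11) = -5*(15 - 11) = -5*4 = -20)
1*d = 1*(-20) = -20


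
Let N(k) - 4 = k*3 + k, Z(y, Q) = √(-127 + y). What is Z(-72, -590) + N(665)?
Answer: 2664 + I*√199 ≈ 2664.0 + 14.107*I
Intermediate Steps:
N(k) = 4 + 4*k (N(k) = 4 + (k*3 + k) = 4 + (3*k + k) = 4 + 4*k)
Z(-72, -590) + N(665) = √(-127 - 72) + (4 + 4*665) = √(-199) + (4 + 2660) = I*√199 + 2664 = 2664 + I*√199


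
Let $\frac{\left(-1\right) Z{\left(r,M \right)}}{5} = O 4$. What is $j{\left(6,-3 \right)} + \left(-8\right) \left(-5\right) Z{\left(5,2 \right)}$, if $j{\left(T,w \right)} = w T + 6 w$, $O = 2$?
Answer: $-1636$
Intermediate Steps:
$j{\left(T,w \right)} = 6 w + T w$ ($j{\left(T,w \right)} = T w + 6 w = 6 w + T w$)
$Z{\left(r,M \right)} = -40$ ($Z{\left(r,M \right)} = - 5 \cdot 2 \cdot 4 = \left(-5\right) 8 = -40$)
$j{\left(6,-3 \right)} + \left(-8\right) \left(-5\right) Z{\left(5,2 \right)} = - 3 \left(6 + 6\right) + \left(-8\right) \left(-5\right) \left(-40\right) = \left(-3\right) 12 + 40 \left(-40\right) = -36 - 1600 = -1636$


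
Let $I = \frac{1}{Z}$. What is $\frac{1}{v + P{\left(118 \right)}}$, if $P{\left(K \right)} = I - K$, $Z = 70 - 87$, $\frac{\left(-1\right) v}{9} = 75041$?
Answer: $- \frac{17}{11483280} \approx -1.4804 \cdot 10^{-6}$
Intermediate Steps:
$v = -675369$ ($v = \left(-9\right) 75041 = -675369$)
$Z = -17$ ($Z = 70 - 87 = -17$)
$I = - \frac{1}{17}$ ($I = \frac{1}{-17} = - \frac{1}{17} \approx -0.058824$)
$P{\left(K \right)} = - \frac{1}{17} - K$
$\frac{1}{v + P{\left(118 \right)}} = \frac{1}{-675369 - \frac{2007}{17}} = \frac{1}{- \frac{11483280}{17}} = - \frac{17}{11483280}$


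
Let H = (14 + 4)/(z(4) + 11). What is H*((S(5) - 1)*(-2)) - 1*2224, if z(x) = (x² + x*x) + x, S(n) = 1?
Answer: -2224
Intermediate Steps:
z(x) = x + 2*x² (z(x) = (x² + x²) + x = 2*x² + x = x + 2*x²)
H = 18/47 (H = (14 + 4)/(4*(1 + 2*4) + 11) = 18/(4*(1 + 8) + 11) = 18/(4*9 + 11) = 18/(36 + 11) = 18/47 ≈ 0.38298)
H*((S(5) - 1)*(-2)) - 1*2224 = 18*((1 - 1)*(-2))/47 - 1*2224 = 18*(0*(-2))/47 - 2224 = (18/47)*0 - 2224 = 0 - 2224 = -2224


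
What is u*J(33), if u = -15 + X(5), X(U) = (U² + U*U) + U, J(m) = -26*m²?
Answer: -1132560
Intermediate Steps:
X(U) = U + 2*U² (X(U) = (U² + U²) + U = 2*U² + U = U + 2*U²)
u = 40 (u = -15 + 5*(1 + 2*5) = -15 + 5*(1 + 10) = -15 + 5*11 = -15 + 55 = 40)
u*J(33) = 40*(-26*33²) = 40*(-26*1089) = 40*(-28314) = -1132560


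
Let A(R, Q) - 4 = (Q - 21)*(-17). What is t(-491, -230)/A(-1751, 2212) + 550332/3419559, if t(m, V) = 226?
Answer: 2191466038/14150515093 ≈ 0.15487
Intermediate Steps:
A(R, Q) = 361 - 17*Q (A(R, Q) = 4 + (Q - 21)*(-17) = 4 + (-21 + Q)*(-17) = 4 + (357 - 17*Q) = 361 - 17*Q)
t(-491, -230)/A(-1751, 2212) + 550332/3419559 = 226/(361 - 17*2212) + 550332/3419559 = 226/(361 - 37604) + 550332*(1/3419559) = 226/(-37243) + 61148/379951 = 226*(-1/37243) + 61148/379951 = -226/37243 + 61148/379951 = 2191466038/14150515093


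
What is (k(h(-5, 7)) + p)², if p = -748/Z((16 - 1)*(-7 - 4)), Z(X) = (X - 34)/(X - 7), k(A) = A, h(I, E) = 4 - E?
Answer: 16706338009/39601 ≈ 4.2187e+5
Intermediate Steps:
Z(X) = (-34 + X)/(-7 + X)
p = -128656/199 (p = -748*(-7 + (16 - 1)*(-7 - 4))/(-34 + (16 - 1)*(-7 - 4)) = -748*(-7 + 15*(-11))/(-34 + 15*(-11)) = -748*(-7 - 165)/(-34 - 165) = -748/(-199/(-172)) = -748/((-1/172*(-199))) = -748/199/172 = -748*172/199 = -128656/199 ≈ -646.51)
(k(h(-5, 7)) + p)² = ((4 - 1*7) - 128656/199)² = ((4 - 7) - 128656/199)² = (-3 - 128656/199)² = (-129253/199)² = 16706338009/39601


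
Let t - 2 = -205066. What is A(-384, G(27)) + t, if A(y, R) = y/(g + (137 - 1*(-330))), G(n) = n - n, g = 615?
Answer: -110939816/541 ≈ -2.0506e+5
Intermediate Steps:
G(n) = 0
A(y, R) = y/1082 (A(y, R) = y/(615 + (137 - 1*(-330))) = y/(615 + (137 + 330)) = y/(615 + 467) = y/1082)
t = -205064 (t = 2 - 205066 = -205064)
A(-384, G(27)) + t = (1/1082)*(-384) - 205064 = -192/541 - 205064 = -110939816/541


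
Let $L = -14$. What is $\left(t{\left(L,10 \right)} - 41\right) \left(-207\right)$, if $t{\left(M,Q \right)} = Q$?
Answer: $6417$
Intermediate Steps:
$\left(t{\left(L,10 \right)} - 41\right) \left(-207\right) = \left(10 - 41\right) \left(-207\right) = \left(-31\right) \left(-207\right) = 6417$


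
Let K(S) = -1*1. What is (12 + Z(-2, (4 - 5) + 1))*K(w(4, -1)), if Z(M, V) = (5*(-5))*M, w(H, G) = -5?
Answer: -62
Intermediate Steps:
Z(M, V) = -25*M
K(S) = -1
(12 + Z(-2, (4 - 5) + 1))*K(w(4, -1)) = (12 - 25*(-2))*(-1) = (12 + 50)*(-1) = 62*(-1) = -62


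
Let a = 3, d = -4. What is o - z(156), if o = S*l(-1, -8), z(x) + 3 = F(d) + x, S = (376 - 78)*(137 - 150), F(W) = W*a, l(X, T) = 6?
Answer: -23385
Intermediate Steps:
F(W) = 3*W (F(W) = W*3 = 3*W)
S = -3874 (S = 298*(-13) = -3874)
z(x) = -15 + x (z(x) = -3 + (3*(-4) + x) = -3 + (-12 + x) = -15 + x)
o = -23244 (o = -3874*6 = -23244)
o - z(156) = -23244 - (-15 + 156) = -23244 - 1*141 = -23244 - 141 = -23385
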